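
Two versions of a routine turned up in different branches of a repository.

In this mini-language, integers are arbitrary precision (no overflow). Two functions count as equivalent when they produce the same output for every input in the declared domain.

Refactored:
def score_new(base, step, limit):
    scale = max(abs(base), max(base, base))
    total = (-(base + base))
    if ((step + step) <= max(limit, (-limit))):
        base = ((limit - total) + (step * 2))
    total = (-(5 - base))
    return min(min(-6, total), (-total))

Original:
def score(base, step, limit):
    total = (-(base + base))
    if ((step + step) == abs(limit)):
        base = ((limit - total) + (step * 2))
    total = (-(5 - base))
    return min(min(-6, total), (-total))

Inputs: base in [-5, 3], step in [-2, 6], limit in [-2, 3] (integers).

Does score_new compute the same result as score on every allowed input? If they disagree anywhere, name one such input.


Try base=-5, step=-2, limit=-2.
score: total := 10 | ((step + step) == abs(limit)): false | total := -10 | result -10
score_new: scale := 5 | total := 10 | ((step + step) <= max(limit, (-limit))): true | base := -16 | total := -21 | result -21
-10 against -21: the behavior changed.
verdict: not equivalent; witness: base=-5, step=-2, limit=-2


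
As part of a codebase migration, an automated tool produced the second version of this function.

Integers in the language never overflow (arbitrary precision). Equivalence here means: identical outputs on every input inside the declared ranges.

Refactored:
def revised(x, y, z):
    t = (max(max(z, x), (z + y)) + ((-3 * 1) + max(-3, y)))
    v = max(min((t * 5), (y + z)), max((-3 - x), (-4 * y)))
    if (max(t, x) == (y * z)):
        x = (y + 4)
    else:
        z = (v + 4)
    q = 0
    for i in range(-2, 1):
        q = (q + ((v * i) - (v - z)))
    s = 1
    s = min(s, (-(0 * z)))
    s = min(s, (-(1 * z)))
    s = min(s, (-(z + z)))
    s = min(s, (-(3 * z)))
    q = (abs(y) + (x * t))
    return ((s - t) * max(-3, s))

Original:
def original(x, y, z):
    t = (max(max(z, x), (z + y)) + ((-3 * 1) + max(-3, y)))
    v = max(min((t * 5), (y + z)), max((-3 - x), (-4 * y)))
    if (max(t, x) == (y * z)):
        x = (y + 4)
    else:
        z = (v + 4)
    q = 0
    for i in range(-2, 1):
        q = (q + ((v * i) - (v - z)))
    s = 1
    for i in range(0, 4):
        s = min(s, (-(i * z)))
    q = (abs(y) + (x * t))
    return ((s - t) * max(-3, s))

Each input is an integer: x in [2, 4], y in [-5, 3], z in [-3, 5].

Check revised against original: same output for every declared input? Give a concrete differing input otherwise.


The two are interchangeable: min/max/abs usage differs, constant usage differs, statement counts differ, arithmetic usage differs, loop structure differs, and every declared input agrees.
Spot check at x=4, y=3, z=5 — original: t = 8; v = 8; (max(t, x) == (y * z)) -> false; z = 12; q = 0; [i=-2]; q = -12; [i=-1]; q = -16; [i=0]; q = -12; s = 1; [i=0]; s = 0; [i=1]; s = -12; [i=2]; s = -24; [i=3]; s = -36; q = 35; return 132. revised: t = 8; v = 8; (max(t, x) == (y * z)) -> false; z = 12; q = 0; [i=-2]; q = -12; [i=-1]; q = -16; [i=0]; q = -12; s = 1; s = 0; s = -12; s = -24; s = -36; q = 35; return 132. Both give 132.
An exhaustive pass over the 243 declared inputs shows identical outputs.
verdict: equivalent


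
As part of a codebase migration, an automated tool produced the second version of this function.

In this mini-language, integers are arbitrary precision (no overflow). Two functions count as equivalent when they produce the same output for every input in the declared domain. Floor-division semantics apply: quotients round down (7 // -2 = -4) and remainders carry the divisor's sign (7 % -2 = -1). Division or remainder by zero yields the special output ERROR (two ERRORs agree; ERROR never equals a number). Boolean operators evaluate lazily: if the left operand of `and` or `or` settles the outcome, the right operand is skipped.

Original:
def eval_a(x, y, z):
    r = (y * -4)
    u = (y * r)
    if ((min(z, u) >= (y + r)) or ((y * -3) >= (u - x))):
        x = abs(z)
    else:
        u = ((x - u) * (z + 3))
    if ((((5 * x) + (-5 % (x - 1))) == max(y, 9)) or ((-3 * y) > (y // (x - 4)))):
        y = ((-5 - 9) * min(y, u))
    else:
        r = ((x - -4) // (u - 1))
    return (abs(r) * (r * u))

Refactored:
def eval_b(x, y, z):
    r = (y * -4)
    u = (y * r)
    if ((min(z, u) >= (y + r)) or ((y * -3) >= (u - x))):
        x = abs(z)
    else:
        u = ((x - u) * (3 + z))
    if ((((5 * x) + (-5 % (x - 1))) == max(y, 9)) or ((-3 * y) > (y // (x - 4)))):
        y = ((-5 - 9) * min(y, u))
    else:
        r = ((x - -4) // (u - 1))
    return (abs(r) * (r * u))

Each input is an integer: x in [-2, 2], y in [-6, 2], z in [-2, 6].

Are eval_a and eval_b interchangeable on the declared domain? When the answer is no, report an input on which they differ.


Reading the diff, among the changes: same computation, different form.
Tracing x=0, y=-1, z=5: eval_a: r becomes 4; next u becomes -4; next ((min(z, u) >= (y + r)) or ((y * -3) >= (u - x))) evaluates to true; next x becomes 5; next ((((5 * x) + (-5 % (x - 1))) == max(y, 9)) or ((-3 * y) > (y // (x - 4)))) evaluates to true; next y becomes 56; next final value -64 | eval_b: r becomes 4; next u becomes -4; next ((min(z, u) >= (y + r)) or ((y * -3) >= (u - x))) evaluates to true; next x becomes 5; next ((((5 * x) + (-5 % (x - 1))) == max(y, 9)) or ((-3 * y) > (y // (x - 4)))) evaluates to true; next y becomes 56; next final value -64 — matching result -64.
Checked all 405 inputs in the declared domain: the outputs agree on every one.
verdict: equivalent


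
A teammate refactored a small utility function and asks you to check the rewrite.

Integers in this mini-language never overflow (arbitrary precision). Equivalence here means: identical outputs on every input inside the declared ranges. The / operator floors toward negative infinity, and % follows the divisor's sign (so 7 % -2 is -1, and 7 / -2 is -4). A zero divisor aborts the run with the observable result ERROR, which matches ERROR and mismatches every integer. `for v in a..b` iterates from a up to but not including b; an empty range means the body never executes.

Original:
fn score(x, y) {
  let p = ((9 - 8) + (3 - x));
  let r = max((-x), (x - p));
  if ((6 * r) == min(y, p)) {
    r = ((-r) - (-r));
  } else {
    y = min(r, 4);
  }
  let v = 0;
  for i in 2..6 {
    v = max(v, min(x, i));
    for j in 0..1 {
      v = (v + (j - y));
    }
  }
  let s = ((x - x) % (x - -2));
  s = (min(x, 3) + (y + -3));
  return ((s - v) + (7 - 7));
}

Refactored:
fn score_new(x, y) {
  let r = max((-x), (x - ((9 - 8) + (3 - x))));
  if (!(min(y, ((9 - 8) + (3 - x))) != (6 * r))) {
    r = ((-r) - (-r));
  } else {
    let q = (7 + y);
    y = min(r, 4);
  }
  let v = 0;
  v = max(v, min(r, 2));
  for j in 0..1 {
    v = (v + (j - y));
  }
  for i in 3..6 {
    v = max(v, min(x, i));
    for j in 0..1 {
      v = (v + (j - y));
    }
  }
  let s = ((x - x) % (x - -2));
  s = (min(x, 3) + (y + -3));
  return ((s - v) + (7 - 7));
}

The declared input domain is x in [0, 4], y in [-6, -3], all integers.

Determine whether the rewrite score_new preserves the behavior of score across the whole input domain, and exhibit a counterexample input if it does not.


On input x=1, y=-6, score returns -33 while score_new returns -32.
verdict: not equivalent; witness: x=1, y=-6


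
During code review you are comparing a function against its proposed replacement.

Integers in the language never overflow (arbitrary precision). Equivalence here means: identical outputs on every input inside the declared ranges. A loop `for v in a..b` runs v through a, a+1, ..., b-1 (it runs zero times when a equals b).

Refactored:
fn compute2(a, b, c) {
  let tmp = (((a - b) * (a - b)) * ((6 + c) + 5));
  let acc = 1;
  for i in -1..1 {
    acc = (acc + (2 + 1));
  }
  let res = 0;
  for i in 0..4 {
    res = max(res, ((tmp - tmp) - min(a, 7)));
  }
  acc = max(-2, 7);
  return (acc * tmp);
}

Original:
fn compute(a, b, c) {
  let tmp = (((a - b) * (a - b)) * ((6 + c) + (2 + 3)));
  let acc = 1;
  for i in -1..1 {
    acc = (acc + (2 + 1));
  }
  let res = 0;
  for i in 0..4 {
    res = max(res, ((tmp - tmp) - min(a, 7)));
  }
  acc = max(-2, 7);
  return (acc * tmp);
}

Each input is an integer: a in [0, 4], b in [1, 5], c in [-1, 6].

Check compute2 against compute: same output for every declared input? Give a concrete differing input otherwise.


This is a faithful refactor — arithmetic usage differs; and constant usage differs, but the computed results match everywhere.
Tracing a=2, b=3, c=2: compute: tmp := 13 | acc := 1 | iter i=-1: | acc := 4 | iter i=0: | acc := 7 | res := 0 | iter i=0: | res := 0 | iter i=1: | res := 0 | iter i=2: | res := 0 | iter i=3: | res := 0 | acc := 7 | result 91 | compute2: tmp := 13 | acc := 1 | iter i=-1: | acc := 4 | iter i=0: | acc := 7 | res := 0 | iter i=0: | res := 0 | iter i=1: | res := 0 | iter i=2: | res := 0 | iter i=3: | res := 0 | acc := 7 | result 91 — matching result 91.
Checked all 200 inputs in the declared domain: the outputs agree on every one.
verdict: equivalent


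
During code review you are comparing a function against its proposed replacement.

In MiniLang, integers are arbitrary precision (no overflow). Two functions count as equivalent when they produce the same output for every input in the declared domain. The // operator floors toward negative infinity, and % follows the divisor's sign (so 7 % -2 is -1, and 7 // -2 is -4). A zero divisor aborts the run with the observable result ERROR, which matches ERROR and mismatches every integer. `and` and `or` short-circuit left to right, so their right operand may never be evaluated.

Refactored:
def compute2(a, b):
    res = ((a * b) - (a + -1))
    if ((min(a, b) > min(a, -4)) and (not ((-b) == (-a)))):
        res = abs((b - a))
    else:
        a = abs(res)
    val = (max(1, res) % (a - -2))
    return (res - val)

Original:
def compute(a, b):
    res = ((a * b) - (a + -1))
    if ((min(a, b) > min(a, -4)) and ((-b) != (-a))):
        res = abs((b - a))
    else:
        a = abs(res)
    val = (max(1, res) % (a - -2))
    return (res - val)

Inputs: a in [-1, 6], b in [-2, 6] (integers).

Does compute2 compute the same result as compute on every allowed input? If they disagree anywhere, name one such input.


Comparing the listings, the differences include: comparison usage differs, boolean connective usage differs.
One worked example (a=3, b=-1) — compute: res becomes -5; next ((min(a, b) > min(a, -4)) and ((-b) != (-a))) evaluates to true; next res becomes 4; next val becomes 4; next final value 0; compute2: res becomes -5; next ((min(a, b) > min(a, -4)) and (not ((-b) == (-a)))) evaluates to true; next res becomes 4; next val becomes 4; next final value 0; agreement on 0.
Sweeping the whole domain (72 inputs) finds no disagreement.
verdict: equivalent


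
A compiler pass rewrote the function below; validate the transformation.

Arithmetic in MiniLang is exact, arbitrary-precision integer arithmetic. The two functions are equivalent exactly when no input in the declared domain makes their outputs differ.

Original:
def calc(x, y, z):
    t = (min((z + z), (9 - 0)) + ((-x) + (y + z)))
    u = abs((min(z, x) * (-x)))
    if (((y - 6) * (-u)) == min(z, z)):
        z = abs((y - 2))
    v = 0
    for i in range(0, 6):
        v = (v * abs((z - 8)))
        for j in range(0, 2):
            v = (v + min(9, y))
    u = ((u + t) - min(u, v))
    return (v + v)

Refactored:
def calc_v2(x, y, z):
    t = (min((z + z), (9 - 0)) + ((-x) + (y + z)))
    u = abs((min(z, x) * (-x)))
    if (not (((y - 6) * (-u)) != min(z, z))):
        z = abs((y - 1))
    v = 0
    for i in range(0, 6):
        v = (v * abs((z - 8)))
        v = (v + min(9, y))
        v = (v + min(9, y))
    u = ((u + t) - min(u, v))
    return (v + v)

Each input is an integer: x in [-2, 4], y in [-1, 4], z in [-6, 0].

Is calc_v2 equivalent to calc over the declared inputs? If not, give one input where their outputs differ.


Take x=0, y=-1, z=0.
calc: t becomes -1; next u becomes 0; next (((y - 6) * (-u)) == min(z, z)) evaluates to true; next z becomes 3; next v becomes 0; next at i=0:; next v becomes 0; next at j=0:; next v becomes -1; next at j=1:; next v becomes -2; next at i=1:; next v becomes -10; next at j=0:; next v becomes -11; next at j=1:; next v becomes -12; next at i=2:; next v becomes -60; next at j=0:; next v becomes -61; next at j=1:; next v becomes -62; next at i=3:; next v becomes -310; next at j=0:; next v becomes -311; next at j=1:; next v becomes -312; next at i=4:; next v becomes -1560; next at j=0:; next v becomes -1561; next at j=1:; next v becomes -1562; next at i=5:; next v becomes -7810; next at j=0:; next v becomes -7811; next at j=1:; next v becomes -7812; next u becomes 7811; next final value -15624
calc_v2: t becomes -1; next u becomes 0; next (not (((y - 6) * (-u)) != min(z, z))) evaluates to true; next z becomes 2; next v becomes 0; next at i=0:; next v becomes 0; next v becomes -1; next v becomes -2; next at i=1:; next v becomes -12; next v becomes -13; next v becomes -14; next at i=2:; next v becomes -84; next v becomes -85; next v becomes -86; next at i=3:; next v becomes -516; next v becomes -517; next v becomes -518; next at i=4:; next v becomes -3108; next v becomes -3109; next v becomes -3110; next at i=5:; next v becomes -18660; next v becomes -18661; next v becomes -18662; next u becomes 18661; next final value -37324
-15624 != -37324, so the rewrite changes behavior.
verdict: not equivalent; witness: x=0, y=-1, z=0


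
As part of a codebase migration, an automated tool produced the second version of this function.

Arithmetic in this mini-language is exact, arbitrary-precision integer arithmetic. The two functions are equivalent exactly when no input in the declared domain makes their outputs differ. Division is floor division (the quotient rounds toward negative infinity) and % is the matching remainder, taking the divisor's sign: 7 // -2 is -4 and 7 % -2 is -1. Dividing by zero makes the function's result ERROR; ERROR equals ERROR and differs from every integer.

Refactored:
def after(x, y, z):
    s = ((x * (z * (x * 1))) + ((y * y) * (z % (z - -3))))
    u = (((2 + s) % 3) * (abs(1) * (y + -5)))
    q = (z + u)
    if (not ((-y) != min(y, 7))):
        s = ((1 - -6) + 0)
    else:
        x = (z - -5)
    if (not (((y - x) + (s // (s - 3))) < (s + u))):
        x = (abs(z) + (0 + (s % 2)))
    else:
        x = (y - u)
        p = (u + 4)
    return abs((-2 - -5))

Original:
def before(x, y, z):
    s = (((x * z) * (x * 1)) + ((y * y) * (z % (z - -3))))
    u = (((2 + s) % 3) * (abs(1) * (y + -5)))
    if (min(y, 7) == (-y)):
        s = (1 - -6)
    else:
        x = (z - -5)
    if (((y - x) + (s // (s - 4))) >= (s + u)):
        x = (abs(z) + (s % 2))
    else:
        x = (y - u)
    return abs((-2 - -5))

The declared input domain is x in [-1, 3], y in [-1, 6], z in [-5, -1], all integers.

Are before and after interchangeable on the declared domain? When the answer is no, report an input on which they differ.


At x=-1, y=2, z=-1: before gives 3, after gives ERROR.
verdict: not equivalent; witness: x=-1, y=2, z=-1


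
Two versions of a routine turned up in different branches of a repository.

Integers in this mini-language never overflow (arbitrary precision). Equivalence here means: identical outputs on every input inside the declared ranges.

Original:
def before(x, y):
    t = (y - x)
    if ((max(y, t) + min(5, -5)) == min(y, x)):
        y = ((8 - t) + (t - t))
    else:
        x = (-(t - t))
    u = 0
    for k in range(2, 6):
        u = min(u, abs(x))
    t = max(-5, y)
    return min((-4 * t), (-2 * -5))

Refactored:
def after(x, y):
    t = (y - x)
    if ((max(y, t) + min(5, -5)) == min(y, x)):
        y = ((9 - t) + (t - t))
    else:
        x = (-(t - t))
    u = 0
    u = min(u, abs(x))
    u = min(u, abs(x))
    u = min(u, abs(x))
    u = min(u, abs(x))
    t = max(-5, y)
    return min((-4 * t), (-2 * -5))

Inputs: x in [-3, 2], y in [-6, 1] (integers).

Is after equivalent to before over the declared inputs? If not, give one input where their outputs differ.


On input x=-3, y=-1, before returns -24 while after returns -28.
verdict: not equivalent; witness: x=-3, y=-1


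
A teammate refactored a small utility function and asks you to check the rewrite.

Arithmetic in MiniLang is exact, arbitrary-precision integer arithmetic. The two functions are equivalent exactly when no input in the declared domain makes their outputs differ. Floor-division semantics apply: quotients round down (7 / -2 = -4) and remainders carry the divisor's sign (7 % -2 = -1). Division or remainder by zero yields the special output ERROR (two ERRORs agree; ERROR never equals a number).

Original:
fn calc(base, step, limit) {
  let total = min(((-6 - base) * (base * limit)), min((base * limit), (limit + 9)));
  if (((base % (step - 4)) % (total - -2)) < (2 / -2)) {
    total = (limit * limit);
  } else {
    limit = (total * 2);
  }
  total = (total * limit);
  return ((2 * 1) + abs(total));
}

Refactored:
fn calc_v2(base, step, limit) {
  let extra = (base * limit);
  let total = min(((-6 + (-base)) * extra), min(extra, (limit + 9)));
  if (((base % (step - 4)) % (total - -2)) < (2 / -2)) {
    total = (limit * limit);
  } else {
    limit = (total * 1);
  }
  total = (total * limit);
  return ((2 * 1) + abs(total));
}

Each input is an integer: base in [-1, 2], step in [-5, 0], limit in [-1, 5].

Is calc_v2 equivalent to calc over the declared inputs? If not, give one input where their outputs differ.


base=-1, step=-5, limit=-1 yields 52 from calc but 27 from calc_v2.
verdict: not equivalent; witness: base=-1, step=-5, limit=-1


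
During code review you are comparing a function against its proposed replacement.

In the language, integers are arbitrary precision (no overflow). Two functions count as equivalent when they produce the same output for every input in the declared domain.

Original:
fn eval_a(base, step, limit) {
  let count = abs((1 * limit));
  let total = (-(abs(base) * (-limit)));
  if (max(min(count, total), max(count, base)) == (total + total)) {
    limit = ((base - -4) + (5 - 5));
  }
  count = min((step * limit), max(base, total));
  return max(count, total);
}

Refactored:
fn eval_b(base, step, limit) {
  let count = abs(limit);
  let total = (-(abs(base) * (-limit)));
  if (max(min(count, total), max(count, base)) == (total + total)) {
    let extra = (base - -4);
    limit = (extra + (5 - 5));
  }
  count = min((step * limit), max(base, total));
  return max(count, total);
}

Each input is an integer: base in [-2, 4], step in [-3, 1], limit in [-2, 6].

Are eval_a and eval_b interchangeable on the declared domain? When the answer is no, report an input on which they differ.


Comparing the listings, the differences include: arithmetic usage differs, plus statement counts differ, plus constant usage differs, plus local variable names differ.
One worked example (base=3, step=-2, limit=-1) — eval_a: count = 1; total = -3; (max(min(count, total), max(count, base)) == (total + total)) -> false; count = 2; return 2; eval_b: count = 1; total = -3; (max(min(count, total), max(count, base)) == (total + total)) -> false; count = 2; return 2; agreement on 2.
Sweeping the whole domain (315 inputs) finds no disagreement.
verdict: equivalent


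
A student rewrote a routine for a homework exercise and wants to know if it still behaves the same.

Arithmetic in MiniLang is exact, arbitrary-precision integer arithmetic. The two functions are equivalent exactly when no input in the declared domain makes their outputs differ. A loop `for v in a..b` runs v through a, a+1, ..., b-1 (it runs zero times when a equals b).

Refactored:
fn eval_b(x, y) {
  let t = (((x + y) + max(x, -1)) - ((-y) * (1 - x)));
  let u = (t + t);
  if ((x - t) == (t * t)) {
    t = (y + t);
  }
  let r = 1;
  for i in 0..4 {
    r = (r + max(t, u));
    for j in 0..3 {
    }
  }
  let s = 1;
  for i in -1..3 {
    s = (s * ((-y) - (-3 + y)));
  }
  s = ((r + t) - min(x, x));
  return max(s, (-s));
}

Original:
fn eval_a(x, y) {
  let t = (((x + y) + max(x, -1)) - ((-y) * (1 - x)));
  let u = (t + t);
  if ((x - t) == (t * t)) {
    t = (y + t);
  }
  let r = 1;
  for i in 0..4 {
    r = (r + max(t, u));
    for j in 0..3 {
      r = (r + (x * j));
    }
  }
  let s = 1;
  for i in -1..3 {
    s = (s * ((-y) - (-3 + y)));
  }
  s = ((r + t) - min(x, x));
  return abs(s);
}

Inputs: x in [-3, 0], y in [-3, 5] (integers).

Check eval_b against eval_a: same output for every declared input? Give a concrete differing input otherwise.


At x=-3, y=-3: eval_a gives 127, eval_b gives 91.
verdict: not equivalent; witness: x=-3, y=-3


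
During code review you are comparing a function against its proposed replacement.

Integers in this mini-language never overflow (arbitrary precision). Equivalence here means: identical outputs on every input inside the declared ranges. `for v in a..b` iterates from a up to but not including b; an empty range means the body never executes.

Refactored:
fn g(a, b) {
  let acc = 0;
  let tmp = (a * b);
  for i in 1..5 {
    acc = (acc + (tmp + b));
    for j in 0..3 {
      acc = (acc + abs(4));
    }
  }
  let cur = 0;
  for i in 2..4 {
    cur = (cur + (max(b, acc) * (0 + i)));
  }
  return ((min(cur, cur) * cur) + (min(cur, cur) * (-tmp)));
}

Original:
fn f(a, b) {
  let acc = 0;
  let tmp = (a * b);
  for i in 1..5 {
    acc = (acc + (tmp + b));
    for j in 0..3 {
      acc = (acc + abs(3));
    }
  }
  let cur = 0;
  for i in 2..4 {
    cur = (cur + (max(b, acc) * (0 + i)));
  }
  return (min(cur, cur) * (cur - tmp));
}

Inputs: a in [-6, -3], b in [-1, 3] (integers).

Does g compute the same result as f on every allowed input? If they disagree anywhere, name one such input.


Not equivalent: a=-6, b=-1 separates them (76720 vs 113560).
f: acc = 0; tmp = 6; [i=1]; acc = 5; [j=0]; acc = 8; [j=1]; acc = 11; [j=2]; acc = 14; [i=2]; acc = 19; [j=0]; acc = 22; [j=1]; acc = 25; [j=2]; acc = 28; [i=3]; acc = 33; [j=0]; acc = 36; [j=1]; acc = 39; [j=2]; acc = 42; [i=4]; acc = 47; [j=0]; acc = 50; [j=1]; acc = 53; [j=2]; acc = 56; cur = 0; [i=2]; cur = 112; [i=3]; cur = 280; return 76720
g: acc = 0; tmp = 6; [i=1]; acc = 5; [j=0]; acc = 9; [j=1]; acc = 13; [j=2]; acc = 17; [i=2]; acc = 22; [j=0]; acc = 26; [j=1]; acc = 30; [j=2]; acc = 34; [i=3]; acc = 39; [j=0]; acc = 43; [j=1]; acc = 47; [j=2]; acc = 51; [i=4]; acc = 56; [j=0]; acc = 60; [j=1]; acc = 64; [j=2]; acc = 68; cur = 0; [i=2]; cur = 136; [i=3]; cur = 340; return 113560
verdict: not equivalent; witness: a=-6, b=-1


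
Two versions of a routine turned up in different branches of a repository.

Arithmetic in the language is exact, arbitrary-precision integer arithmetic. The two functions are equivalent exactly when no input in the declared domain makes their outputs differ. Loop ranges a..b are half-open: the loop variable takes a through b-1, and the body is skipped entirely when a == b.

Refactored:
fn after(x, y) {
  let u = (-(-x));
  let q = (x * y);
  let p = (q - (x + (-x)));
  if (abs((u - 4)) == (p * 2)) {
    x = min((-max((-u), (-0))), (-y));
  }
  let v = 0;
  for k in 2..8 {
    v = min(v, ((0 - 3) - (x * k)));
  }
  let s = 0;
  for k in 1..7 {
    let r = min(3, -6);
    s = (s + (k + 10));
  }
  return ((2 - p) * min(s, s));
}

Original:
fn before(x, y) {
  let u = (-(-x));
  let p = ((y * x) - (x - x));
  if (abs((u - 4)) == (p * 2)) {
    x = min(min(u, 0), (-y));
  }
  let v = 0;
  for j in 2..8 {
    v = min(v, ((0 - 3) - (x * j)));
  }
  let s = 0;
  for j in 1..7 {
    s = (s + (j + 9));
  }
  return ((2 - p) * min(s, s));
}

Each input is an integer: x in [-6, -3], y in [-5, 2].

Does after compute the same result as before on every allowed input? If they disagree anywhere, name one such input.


There is a counterexample at x=-6, y=-5: -2100 on one side, -2268 on the other.
before: u = -6; p = 30; (abs((u - 4)) == (p * 2)) -> false; v = 0; [j=2]; v = 0; [j=3]; v = 0; [j=4]; v = 0; [j=5]; v = 0; [j=6]; v = 0; [j=7]; v = 0; s = 0; [j=1]; s = 10; [j=2]; s = 21; [j=3]; s = 33; [j=4]; s = 46; [j=5]; s = 60; [j=6]; s = 75; return -2100
after: u = -6; q = 30; p = 30; (abs((u - 4)) == (p * 2)) -> false; v = 0; [k=2]; v = 0; [k=3]; v = 0; [k=4]; v = 0; [k=5]; v = 0; [k=6]; v = 0; [k=7]; v = 0; s = 0; [k=1]; r = -6; s = 11; [k=2]; r = -6; s = 23; [k=3]; r = -6; s = 36; [k=4]; r = -6; s = 50; [k=5]; r = -6; s = 65; [k=6]; r = -6; s = 81; return -2268
verdict: not equivalent; witness: x=-6, y=-5


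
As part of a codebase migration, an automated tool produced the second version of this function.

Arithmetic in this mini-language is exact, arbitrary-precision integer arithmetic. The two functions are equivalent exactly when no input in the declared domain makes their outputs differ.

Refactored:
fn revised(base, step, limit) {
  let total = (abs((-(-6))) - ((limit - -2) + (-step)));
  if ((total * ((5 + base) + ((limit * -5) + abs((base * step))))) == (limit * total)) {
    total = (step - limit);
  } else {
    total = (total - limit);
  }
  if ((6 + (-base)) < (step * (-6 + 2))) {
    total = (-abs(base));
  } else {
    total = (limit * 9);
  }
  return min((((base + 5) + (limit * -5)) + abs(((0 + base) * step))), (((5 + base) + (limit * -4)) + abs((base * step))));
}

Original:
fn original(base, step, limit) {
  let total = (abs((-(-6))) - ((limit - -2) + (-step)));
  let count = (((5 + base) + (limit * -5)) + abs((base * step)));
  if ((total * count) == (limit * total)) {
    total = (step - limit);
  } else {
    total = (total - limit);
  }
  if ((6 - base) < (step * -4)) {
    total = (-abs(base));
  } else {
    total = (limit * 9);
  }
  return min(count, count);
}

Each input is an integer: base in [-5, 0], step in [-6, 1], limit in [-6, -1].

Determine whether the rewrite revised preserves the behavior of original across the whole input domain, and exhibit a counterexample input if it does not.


On input base=-5, step=-6, limit=-6, original returns 60 while revised returns 54.
verdict: not equivalent; witness: base=-5, step=-6, limit=-6


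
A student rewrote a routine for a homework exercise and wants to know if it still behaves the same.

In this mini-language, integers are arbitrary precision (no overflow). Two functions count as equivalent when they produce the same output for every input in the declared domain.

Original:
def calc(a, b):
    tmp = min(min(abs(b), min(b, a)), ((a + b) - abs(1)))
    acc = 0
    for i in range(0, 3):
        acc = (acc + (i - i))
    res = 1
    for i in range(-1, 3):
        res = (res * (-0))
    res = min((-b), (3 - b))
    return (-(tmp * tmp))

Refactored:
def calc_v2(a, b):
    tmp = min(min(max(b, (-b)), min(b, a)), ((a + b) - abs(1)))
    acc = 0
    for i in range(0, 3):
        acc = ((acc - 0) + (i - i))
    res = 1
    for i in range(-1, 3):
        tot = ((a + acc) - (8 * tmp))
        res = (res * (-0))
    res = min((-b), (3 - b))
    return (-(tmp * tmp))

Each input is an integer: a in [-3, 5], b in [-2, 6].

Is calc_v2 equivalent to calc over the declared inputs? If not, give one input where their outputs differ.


Comparing the listings, the differences include: local variable names differ; also arithmetic usage differs; also statement counts differ; also min/max/abs usage differs; also constant usage differs.
As a probe, take a=-1, b=3: calc runs tmp becomes -1; next acc becomes 0; next at i=0:; next acc becomes 0; next at i=1:; next acc becomes 0; next at i=2:; next acc becomes 0; next res becomes 1; next at i=-1:; next res becomes 0; next at i=0:; next res becomes 0; next at i=1:; next res becomes 0; next at i=2:; next res becomes 0; next res becomes -3; next final value -1; calc_v2 runs tmp becomes -1; next acc becomes 0; next at i=0:; next acc becomes 0; next at i=1:; next acc becomes 0; next at i=2:; next acc becomes 0; next res becomes 1; next at i=-1:; next tot becomes 7; next res becomes 0; next at i=0:; next tot becomes 7; next res becomes 0; next at i=1:; next tot becomes 7; next res becomes 0; next at i=2:; next tot becomes 7; next res becomes 0; next res becomes -3; next final value -1; both end at -1.
Sweeping the whole domain (81 inputs) finds no disagreement.
verdict: equivalent


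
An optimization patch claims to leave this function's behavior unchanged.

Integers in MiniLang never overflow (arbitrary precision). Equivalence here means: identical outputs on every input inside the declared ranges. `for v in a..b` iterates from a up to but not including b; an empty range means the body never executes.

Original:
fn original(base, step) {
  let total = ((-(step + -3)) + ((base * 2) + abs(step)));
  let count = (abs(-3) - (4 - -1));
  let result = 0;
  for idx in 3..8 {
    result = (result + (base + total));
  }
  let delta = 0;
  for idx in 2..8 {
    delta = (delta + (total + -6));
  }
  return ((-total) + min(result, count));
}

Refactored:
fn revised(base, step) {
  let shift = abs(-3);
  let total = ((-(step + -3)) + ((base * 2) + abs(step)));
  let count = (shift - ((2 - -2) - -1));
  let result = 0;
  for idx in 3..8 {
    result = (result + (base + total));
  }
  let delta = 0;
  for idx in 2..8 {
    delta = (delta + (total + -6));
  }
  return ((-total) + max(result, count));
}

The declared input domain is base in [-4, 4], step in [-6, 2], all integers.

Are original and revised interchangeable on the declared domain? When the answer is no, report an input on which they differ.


Try base=-4, step=-6.
original: total=7, then count=-2, then result=0, then (idx=3), then result=3, then (idx=4), then result=6, then (idx=5), then result=9, then (idx=6), then result=12, then (idx=7), then result=15, then delta=0, then (idx=2), then delta=1, then (idx=3), then delta=2, then (idx=4), then delta=3, then (idx=5), then delta=4, then (idx=6), then delta=5, then (idx=7), then delta=6, then returns -9
revised: shift=3, then total=7, then count=-2, then result=0, then (idx=3), then result=3, then (idx=4), then result=6, then (idx=5), then result=9, then (idx=6), then result=12, then (idx=7), then result=15, then delta=0, then (idx=2), then delta=1, then (idx=3), then delta=2, then (idx=4), then delta=3, then (idx=5), then delta=4, then (idx=6), then delta=5, then (idx=7), then delta=6, then returns 8
-9 vs 8 — the two versions disagree here.
verdict: not equivalent; witness: base=-4, step=-6


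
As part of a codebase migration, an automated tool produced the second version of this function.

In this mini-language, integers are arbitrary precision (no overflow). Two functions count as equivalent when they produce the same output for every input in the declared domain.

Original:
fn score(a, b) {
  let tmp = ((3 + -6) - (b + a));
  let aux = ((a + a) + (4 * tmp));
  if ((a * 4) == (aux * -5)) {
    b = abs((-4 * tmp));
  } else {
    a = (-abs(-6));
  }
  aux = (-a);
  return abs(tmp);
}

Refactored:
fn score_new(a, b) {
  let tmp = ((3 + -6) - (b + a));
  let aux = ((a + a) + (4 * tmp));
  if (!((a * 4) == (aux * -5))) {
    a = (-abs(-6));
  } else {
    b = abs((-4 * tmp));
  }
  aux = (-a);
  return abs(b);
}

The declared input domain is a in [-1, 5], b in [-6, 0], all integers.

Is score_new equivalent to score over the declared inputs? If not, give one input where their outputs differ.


Input a=-1, b=-6: 4 from score versus 6 from score_new.
verdict: not equivalent; witness: a=-1, b=-6


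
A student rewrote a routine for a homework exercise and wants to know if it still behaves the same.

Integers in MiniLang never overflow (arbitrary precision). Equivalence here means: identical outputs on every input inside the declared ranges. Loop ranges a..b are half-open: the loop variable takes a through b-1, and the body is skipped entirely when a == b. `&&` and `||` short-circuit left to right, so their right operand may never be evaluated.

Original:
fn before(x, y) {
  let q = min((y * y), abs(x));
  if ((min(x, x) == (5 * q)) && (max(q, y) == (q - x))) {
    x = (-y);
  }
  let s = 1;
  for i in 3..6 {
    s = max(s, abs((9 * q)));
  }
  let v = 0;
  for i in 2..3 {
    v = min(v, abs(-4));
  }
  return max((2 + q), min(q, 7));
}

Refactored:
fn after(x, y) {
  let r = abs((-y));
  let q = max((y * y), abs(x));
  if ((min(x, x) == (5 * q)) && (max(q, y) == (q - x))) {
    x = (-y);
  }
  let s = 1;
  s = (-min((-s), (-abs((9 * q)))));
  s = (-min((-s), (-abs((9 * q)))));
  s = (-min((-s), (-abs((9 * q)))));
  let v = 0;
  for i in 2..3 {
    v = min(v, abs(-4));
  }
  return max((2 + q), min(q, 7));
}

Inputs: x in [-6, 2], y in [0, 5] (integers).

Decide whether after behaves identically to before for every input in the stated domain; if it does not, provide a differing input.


Not equivalent: x=-6, y=0 separates them (2 vs 8).
before: q = 0; ((min(x, x) == (5 * q)) && (max(q, y) == (q - x))) -> false; s = 1; [i=3]; s = 1; [i=4]; s = 1; [i=5]; s = 1; v = 0; [i=2]; v = 0; return 2
after: r = 0; q = 6; ((min(x, x) == (5 * q)) && (max(q, y) == (q - x))) -> false; s = 1; s = 54; s = 54; s = 54; v = 0; [i=2]; v = 0; return 8
verdict: not equivalent; witness: x=-6, y=0


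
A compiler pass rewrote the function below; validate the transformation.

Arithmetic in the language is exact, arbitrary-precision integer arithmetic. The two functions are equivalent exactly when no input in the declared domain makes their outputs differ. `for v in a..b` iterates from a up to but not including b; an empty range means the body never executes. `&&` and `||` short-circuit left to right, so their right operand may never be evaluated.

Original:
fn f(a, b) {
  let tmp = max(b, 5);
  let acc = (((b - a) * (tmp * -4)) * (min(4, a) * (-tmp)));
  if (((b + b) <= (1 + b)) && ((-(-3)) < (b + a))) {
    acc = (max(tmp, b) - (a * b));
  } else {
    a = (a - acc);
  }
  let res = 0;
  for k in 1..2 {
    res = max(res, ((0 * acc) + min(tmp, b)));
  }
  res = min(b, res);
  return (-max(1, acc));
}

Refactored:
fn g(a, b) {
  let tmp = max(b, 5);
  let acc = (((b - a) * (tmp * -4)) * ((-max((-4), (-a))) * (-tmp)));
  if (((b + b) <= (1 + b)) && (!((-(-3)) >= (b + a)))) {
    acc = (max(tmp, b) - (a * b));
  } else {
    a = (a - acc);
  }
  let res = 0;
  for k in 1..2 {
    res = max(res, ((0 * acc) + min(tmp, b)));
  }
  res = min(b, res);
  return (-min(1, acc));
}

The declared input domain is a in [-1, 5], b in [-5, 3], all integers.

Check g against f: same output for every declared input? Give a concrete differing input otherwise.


Evaluate both at a=-1, b=-5.
f: tmp = 5; acc = 400; (((b + b) <= (1 + b)) && ((-(-3)) < (b + a))) -> false; a = -401; res = 0; [k=1]; res = 0; res = -5; return -400
g: tmp = 5; acc = 400; (((b + b) <= (1 + b)) && (!((-(-3)) >= (b + a)))) -> false; a = -401; res = 0; [k=1]; res = 0; res = -5; return -1
-400 != -1, so the rewrite changes behavior.
verdict: not equivalent; witness: a=-1, b=-5


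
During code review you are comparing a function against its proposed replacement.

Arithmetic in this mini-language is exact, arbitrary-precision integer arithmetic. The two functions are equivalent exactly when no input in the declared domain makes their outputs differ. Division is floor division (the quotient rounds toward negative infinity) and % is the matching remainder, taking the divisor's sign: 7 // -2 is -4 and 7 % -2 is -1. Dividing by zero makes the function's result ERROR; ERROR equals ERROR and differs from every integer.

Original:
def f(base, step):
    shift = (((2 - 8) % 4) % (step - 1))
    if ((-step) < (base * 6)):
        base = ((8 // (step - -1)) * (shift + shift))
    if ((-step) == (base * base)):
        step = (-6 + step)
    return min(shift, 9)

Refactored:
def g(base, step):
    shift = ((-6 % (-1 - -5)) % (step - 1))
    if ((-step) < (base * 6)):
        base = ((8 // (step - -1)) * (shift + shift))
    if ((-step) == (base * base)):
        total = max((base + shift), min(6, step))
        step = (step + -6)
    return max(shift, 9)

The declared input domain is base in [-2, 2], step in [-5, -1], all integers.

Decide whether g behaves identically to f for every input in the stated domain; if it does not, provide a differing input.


Input base=-2, step=-5: -4 from f versus 9 from g.
verdict: not equivalent; witness: base=-2, step=-5


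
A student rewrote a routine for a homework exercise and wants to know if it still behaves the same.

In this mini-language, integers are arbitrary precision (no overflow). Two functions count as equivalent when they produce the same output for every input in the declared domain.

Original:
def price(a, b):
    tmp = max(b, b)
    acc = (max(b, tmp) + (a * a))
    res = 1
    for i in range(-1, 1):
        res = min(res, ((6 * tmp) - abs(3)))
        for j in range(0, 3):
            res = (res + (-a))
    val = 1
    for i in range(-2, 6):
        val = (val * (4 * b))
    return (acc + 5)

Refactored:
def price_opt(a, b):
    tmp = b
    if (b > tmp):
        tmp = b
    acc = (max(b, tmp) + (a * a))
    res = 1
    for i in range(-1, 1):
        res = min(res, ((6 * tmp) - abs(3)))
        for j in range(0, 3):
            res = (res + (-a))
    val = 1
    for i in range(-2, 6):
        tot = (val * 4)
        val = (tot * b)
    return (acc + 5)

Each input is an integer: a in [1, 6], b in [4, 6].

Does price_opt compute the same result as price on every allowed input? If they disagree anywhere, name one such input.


The two versions differ — the changes include min/max/abs usage differs, branching structure differs, local variable names differ, statement counts differ, comparison usage differs.
As a probe, take a=3, b=5: price runs tmp=5, then acc=14, then res=1, then (i=-1), then res=1, then (j=0), then res=-2, then (j=1), then res=-5, then (j=2), then res=-8, then (i=0), then res=-8, then (j=0), then res=-11, then (j=1), then res=-14, then (j=2), then res=-17, then val=1, then (i=-2), then val=20, then (i=-1), then val=400, then (i=0), then val=8000, then (i=1), then val=160000, then (i=2), then val=3200000, then (i=3), then val=64000000, then (i=4), then val=1280000000, then (i=5), then val=25600000000, then returns 19; price_opt runs tmp=5, then (b > tmp) is false, then acc=14, then res=1, then (i=-1), then res=1, then (j=0), then res=-2, then (j=1), then res=-5, then (j=2), then res=-8, then (i=0), then res=-8, then (j=0), then res=-11, then (j=1), then res=-14, then (j=2), then res=-17, then val=1, then (i=-2), then tot=4, then val=20, then (i=-1), then tot=80, then val=400, then (i=0), then tot=1600, then val=8000, then (i=1), then tot=32000, then val=160000, then (i=2), then tot=640000, then val=3200000, then (i=3), then tot=12800000, then val=64000000, then (i=4), then tot=256000000, then val=1280000000, then (i=5), then tot=5120000000, then val=25600000000, then returns 19; both end at 19.
An exhaustive pass over the 18 declared inputs shows identical outputs.
verdict: equivalent


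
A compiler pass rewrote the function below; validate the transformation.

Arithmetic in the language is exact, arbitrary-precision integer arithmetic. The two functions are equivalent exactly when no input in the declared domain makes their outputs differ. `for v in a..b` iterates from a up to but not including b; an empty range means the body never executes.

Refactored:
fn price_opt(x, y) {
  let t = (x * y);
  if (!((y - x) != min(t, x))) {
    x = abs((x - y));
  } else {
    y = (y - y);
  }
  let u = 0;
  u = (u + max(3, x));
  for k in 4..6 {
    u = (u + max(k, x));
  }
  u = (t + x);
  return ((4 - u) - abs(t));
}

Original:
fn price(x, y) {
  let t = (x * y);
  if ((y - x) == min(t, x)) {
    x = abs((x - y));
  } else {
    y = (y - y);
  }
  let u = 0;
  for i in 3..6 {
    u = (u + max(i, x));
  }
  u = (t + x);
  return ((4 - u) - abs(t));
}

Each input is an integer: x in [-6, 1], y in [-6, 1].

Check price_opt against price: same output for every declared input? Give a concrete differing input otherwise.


Changes here: constant usage differs, boolean connective usage differs, min/max/abs usage differs, statement counts differ, comparison usage differs, local variable names differ, arithmetic usage differs, loop structure differs; the full 64-point sweep finds no disagreement.
verdict: equivalent


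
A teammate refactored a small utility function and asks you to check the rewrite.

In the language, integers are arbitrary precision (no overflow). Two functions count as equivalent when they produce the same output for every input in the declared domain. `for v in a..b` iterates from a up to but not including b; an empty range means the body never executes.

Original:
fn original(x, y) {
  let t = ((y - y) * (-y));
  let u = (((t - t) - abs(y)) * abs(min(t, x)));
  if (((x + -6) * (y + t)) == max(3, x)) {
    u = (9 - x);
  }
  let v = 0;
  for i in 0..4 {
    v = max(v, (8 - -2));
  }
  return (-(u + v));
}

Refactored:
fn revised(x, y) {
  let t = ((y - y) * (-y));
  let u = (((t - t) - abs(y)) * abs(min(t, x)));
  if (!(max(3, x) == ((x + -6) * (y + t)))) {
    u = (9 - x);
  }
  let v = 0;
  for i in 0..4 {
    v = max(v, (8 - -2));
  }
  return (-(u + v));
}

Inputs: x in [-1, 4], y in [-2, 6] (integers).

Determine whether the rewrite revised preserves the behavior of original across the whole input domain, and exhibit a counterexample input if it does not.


There is a counterexample at x=-1, y=-2: -8 on one side, -20 on the other.
original: t becomes 0; next u becomes -2; next (((x + -6) * (y + t)) == max(3, x)) evaluates to false; next v becomes 0; next at i=0:; next v becomes 10; next at i=1:; next v becomes 10; next at i=2:; next v becomes 10; next at i=3:; next v becomes 10; next final value -8
revised: t becomes 0; next u becomes -2; next (!(max(3, x) == ((x + -6) * (y + t)))) evaluates to true; next u becomes 10; next v becomes 0; next at i=0:; next v becomes 10; next at i=1:; next v becomes 10; next at i=2:; next v becomes 10; next at i=3:; next v becomes 10; next final value -20
verdict: not equivalent; witness: x=-1, y=-2
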